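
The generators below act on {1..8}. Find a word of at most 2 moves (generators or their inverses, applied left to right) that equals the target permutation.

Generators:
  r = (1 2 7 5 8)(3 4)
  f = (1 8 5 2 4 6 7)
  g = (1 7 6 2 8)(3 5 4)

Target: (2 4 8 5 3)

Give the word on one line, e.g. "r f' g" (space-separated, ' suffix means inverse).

g' f'

  after g': (1 8 2 6 7)(3 4 5)
  after f': (2 4 8 5 3)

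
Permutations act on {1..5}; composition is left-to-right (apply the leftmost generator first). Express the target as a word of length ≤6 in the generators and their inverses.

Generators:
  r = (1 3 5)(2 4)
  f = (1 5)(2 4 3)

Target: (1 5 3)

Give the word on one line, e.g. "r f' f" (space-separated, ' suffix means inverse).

  after r': (1 5 3)(2 4)
  after r': (1 3 5)
  after r': (2 4)
  after r': (1 5 3)

r' r' r' r'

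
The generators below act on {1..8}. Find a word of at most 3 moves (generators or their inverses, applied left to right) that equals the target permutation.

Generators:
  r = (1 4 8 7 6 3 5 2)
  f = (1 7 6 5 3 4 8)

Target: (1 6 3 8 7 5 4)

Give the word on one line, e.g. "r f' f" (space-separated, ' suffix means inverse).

  after f: (1 7 6 5 3 4 8)
  after f: (1 6 3 8 7 5 4)

f f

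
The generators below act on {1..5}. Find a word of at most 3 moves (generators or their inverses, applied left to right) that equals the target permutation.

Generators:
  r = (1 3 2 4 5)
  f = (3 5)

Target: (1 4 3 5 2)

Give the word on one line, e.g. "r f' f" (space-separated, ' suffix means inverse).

r' r'

  after r': (1 5 4 2 3)
  after r': (1 4 3 5 2)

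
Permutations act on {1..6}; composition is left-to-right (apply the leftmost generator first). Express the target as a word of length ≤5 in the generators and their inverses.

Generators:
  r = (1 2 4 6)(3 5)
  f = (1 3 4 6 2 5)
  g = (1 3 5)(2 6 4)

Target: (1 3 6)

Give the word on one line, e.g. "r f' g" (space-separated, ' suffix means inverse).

  after r': (1 6 4 2)(3 5)
  after f': (1 4 6 3 2 5)
  after f': (1 3 6)

r' f' f'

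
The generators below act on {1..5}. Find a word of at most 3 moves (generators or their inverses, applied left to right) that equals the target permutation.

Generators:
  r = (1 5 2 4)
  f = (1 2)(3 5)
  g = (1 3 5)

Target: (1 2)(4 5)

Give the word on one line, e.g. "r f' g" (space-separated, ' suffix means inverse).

  after r': (1 4 2 5)
  after r': (1 2)(4 5)

r' r'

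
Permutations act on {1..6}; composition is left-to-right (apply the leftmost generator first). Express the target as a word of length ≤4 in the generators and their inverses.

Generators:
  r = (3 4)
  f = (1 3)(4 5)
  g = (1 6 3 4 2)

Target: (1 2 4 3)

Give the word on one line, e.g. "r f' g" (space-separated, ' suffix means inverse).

  after g: (1 6 3 4 2)
  after r: (1 6 4 2)
  after g': (3 6)
  after g': (1 2 4 3)

g r g' g'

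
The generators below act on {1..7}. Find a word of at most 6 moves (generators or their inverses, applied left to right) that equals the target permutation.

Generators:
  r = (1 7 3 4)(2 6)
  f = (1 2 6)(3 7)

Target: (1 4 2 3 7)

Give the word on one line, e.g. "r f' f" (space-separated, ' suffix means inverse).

r f' f' r' r'

  after r: (1 7 3 4)(2 6)
  after f': (1 3 4 6)
  after f': (1 7 3 4 2)
  after r': (2 4 6)
  after r': (1 4 2 3 7)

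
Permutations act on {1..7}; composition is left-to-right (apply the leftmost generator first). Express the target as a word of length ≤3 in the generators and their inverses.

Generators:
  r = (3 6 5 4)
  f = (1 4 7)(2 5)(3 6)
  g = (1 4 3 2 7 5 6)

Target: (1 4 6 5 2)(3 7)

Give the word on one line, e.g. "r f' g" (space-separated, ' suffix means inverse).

g' r' g'

  after g': (1 6 5 7 2 3 4)
  after r': (1 3 5 7 2 4)
  after g': (1 4 6 5 2)(3 7)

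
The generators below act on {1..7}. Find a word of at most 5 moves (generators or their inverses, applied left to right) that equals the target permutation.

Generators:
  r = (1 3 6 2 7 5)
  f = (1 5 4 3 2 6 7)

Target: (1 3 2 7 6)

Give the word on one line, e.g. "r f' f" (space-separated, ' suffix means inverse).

f' r' f r f'

  after f': (1 7 6 2 3 4 5)
  after r': (1 2)(3 4 7)
  after f: (1 6 7 2 5 4)
  after r: (1 2)(3 6 5 4)
  after f': (1 3 2 7 6)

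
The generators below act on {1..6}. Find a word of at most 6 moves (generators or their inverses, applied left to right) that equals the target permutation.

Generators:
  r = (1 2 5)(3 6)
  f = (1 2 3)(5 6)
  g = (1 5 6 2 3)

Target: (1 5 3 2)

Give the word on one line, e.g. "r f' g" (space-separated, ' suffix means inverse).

  after f': (1 3 2)(5 6)
  after g': (1 2 3 6)
  after f': (3 5 6)
  after r': (1 5 3 2)

f' g' f' r'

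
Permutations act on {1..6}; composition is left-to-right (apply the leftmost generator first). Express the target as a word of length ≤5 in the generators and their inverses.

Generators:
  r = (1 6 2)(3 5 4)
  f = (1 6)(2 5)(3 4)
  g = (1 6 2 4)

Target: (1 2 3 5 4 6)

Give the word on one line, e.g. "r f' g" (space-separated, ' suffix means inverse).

g r' r'

  after g: (1 6 2 4)
  after r': (2 5 3 4)
  after r': (1 2 3 5 4 6)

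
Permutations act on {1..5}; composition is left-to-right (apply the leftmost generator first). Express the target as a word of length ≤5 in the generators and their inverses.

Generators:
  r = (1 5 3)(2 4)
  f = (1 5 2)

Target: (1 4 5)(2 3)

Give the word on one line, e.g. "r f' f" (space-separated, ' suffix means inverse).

  after f': (1 2 5)
  after r: (1 4 2 3)
  after f': (1 4 5)(2 3)

f' r f'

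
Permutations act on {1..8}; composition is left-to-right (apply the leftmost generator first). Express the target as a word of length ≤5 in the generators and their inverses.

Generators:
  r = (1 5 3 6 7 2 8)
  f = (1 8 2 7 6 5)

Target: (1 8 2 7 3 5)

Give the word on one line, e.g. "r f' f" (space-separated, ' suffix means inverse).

  after r': (1 8 2 7 6 3 5)
  after f: (1 2 6 3)(5 8 7)
  after r: (1 8 2 7 3 5)

r' f r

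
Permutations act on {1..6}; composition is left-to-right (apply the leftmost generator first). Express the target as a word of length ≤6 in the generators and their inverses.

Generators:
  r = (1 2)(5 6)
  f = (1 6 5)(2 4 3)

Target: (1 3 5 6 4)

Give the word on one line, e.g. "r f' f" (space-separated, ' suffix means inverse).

f' r f' r f'

  after f': (1 5 6)(2 3 4)
  after r: (1 6 2 3 4)
  after f': (2 4 5 6 3)
  after r: (1 2 4 6 3)
  after f': (1 3 5 6 4)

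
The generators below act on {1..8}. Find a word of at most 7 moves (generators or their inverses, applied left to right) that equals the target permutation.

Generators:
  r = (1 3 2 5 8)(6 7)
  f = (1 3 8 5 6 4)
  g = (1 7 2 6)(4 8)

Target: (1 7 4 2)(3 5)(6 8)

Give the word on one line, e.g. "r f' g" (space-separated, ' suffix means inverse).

f f r' f r

  after f: (1 3 8 5 6 4)
  after f: (1 8 6)(3 5 4)
  after r': (1 5 4)(2 3)(6 8 7)
  after f: (1 6 5)(2 8 7 4 3)
  after r: (1 7 4 2)(3 5)(6 8)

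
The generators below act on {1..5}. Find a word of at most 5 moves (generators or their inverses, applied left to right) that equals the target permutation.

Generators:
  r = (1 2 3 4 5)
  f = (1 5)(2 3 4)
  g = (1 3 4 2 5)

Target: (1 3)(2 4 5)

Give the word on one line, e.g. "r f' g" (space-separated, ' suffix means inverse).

  after r: (1 2 3 4 5)
  after f': (1 4)
  after g': (1 3)(2 4 5)

r f' g'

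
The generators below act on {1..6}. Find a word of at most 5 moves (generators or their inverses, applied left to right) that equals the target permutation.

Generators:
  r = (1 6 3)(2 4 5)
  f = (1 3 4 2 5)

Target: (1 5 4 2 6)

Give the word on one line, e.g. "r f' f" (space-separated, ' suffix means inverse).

  after r': (1 3 6)(2 5 4)
  after f: (1 4 5 2)(3 6)
  after r: (1 5 4 2 6)

r' f r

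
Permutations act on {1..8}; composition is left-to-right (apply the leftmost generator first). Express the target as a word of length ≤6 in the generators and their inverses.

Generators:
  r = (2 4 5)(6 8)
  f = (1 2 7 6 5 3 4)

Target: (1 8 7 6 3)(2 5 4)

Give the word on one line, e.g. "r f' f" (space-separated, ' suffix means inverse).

  after f: (1 2 7 6 5 3 4)
  after r': (1 5 3 2 7 8 6 4)
  after f': (1 6 3)(7 8)
  after r': (1 8 7 6 3)(2 5 4)

f r' f' r'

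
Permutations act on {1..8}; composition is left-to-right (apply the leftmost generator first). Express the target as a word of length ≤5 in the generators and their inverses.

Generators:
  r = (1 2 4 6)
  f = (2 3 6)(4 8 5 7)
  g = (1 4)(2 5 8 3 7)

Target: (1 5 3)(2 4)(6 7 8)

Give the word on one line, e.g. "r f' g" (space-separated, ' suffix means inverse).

  after f': (2 6 3)(4 7 5 8)
  after r: (1 2)(3 4 7 5 8 6)
  after g: (1 5 3)(2 4)(6 7 8)

f' r g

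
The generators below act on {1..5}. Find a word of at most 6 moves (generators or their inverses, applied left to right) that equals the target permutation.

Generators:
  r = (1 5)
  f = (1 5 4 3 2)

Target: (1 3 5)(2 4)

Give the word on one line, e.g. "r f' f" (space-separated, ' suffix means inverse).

r' f r' f r

  after r': (1 5)
  after f: (1 4 3 2)
  after r': (1 4 3 2 5)
  after f: (1 3)(2 4)
  after r: (1 3 5)(2 4)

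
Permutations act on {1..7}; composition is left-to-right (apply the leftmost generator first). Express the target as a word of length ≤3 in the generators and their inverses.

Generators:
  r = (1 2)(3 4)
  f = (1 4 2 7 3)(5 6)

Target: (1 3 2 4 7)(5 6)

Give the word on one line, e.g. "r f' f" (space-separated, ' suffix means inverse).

  after r: (1 2)(3 4)
  after f': (1 4 7 2 3)(5 6)
  after r': (1 3 2 4 7)(5 6)

r f' r'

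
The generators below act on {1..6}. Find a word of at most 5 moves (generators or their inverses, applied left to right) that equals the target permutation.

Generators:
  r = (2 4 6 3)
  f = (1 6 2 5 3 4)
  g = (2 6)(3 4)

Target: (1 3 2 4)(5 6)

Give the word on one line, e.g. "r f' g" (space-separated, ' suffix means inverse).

  after g: (2 6)(3 4)
  after r': (2 4 6 3)
  after f': (1 4)(2 3 6 5)
  after g: (1 3 2 4)(5 6)

g r' f' g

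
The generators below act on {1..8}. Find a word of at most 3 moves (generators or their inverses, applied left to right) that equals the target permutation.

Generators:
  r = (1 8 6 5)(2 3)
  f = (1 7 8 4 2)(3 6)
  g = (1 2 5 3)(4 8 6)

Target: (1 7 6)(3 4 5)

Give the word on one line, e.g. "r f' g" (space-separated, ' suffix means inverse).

f g

  after f: (1 7 8 4 2)(3 6)
  after g: (1 7 6)(3 4 5)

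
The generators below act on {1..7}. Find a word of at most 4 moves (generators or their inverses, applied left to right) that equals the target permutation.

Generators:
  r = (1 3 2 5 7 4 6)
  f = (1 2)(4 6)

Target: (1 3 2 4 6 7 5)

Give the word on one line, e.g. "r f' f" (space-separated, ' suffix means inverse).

  after f': (1 2)(4 6)
  after r': (1 3)(2 6 7 5)
  after f': (1 3 2 4 6 7 5)

f' r' f'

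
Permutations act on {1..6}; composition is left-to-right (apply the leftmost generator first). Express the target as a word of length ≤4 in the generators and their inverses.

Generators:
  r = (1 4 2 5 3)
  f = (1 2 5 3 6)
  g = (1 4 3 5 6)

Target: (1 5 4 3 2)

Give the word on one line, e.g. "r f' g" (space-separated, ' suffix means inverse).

r' r'

  after r': (1 3 5 2 4)
  after r': (1 5 4 3 2)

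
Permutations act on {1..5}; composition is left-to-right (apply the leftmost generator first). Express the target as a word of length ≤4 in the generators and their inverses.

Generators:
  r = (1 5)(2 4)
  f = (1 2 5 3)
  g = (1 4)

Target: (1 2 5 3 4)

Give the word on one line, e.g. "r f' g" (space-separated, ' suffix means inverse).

  after f: (1 2 5 3)
  after g: (1 2 5 3 4)

f g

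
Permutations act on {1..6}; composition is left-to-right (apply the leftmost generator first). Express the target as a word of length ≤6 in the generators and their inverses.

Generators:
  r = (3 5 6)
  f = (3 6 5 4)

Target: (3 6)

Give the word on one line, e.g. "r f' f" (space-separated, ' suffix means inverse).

f f r' f

  after f: (3 6 5 4)
  after f: (3 5)(4 6)
  after r': (4 5 6)
  after f: (3 6)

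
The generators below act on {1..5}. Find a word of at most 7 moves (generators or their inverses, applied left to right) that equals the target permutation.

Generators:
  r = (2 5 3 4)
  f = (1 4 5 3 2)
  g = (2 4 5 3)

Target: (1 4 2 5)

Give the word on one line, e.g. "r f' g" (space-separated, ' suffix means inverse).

r' f' f' f' f'

  after r': (2 4 3 5)
  after f': (1 2)(3 4 5)
  after f': (1 3)
  after f': (1 5 4)(2 3)
  after f': (1 4 2 5)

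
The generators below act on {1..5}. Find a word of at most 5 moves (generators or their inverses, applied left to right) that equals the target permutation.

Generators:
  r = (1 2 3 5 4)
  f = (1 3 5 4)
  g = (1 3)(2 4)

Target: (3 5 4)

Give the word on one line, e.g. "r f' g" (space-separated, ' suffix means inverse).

  after f': (1 4 5 3)
  after r: (2 3)
  after f': (1 4 5 3 2)
  after g': (1 2 3 4 5)
  after r': (3 5 4)

f' r f' g' r'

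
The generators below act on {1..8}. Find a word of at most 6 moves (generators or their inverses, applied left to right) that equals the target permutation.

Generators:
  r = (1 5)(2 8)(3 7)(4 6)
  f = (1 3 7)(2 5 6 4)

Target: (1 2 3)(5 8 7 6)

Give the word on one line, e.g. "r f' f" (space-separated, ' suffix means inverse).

f r' f r f'

  after f: (1 3 7)(2 5 6 4)
  after r': (1 7 5 4 8 2)
  after f: (2 3 7 6 4 8 5)
  after r: (1 5 8)(2 7 4)
  after f': (1 2 3)(5 8 7 6)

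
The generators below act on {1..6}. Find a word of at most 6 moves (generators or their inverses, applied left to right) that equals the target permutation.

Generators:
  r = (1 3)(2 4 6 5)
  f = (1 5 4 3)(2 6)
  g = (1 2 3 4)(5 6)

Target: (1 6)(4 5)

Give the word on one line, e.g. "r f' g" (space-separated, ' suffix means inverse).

  after g: (1 2 3 4)(5 6)
  after g: (1 3)(2 4)
  after f': (1 4 6 2 5)
  after r': (1 2 6 5 3)
  after f': (1 6)(4 5)

g g f' r' f'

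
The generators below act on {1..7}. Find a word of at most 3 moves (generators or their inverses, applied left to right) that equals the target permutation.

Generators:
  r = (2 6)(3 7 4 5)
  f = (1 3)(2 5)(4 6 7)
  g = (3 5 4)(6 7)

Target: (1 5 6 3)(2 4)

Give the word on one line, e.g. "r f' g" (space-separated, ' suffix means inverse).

  after f: (1 3)(2 5)(4 6 7)
  after r': (1 5 6 3)(2 4)

f r'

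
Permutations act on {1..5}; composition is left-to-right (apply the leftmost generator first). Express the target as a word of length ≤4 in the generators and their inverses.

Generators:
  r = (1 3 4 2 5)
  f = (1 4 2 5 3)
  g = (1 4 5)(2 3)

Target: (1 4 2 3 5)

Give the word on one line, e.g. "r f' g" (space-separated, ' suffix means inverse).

r' f' f'

  after r': (1 5 2 4 3)
  after f': (1 2)(4 5)
  after f': (1 4 2 3 5)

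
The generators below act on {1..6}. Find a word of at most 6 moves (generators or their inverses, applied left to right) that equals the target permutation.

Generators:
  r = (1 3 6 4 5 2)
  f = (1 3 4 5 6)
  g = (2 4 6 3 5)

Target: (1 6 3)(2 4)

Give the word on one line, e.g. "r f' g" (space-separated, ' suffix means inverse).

r g r g r'

  after r: (1 3 6 4 5 2)
  after g: (1 5 4 2)
  after r: (1 2 3 6 4)
  after g: (1 4)(2 5)
  after r': (1 6 3)(2 4)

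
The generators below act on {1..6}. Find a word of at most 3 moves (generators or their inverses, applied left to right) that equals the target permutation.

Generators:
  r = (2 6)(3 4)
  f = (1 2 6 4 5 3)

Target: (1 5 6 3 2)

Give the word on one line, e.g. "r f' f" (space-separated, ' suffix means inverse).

  after r': (2 6)(3 4)
  after f': (1 3 6)(4 5)
  after f': (1 5 6 3 2)

r' f' f'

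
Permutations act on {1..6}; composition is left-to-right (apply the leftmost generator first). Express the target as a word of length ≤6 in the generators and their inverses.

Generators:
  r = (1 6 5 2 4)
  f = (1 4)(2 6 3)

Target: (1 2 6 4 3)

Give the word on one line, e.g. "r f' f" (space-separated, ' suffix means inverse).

  after r': (1 4 2 5 6)
  after f: (2 5 3)(4 6)
  after f: (1 4 3 6)(2 5)
  after r': (1 2 6 4 3)

r' f f r'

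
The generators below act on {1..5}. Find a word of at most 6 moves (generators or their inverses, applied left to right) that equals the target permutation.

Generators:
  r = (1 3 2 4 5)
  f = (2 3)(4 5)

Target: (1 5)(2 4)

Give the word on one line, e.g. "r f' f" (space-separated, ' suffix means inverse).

r' r' f r' f'

  after r': (1 5 4 2 3)
  after r': (1 4 3 5 2)
  after f: (1 5 3 4 2)
  after r': (1 4 3 2 5)
  after f': (1 5)(2 4)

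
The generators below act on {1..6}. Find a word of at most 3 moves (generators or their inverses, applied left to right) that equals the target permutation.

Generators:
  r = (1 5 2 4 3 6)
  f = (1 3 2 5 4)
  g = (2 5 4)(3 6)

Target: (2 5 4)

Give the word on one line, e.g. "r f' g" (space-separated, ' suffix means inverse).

  after g': (2 4 5)(3 6)
  after g': (2 5 4)

g' g'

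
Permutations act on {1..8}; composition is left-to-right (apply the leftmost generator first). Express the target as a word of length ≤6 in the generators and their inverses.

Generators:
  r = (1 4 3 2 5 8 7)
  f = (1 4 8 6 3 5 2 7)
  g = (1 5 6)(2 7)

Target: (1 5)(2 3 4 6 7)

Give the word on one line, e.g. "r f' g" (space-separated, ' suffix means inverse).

  after r': (1 7 8 5 2 3 4)
  after f': (1 2 6 8 3)(4 7)
  after f': (1 5 3 7)(2 8 6 4)
  after r': (1 2 5 4 3 8 6)
  after f': (1 5)(2 3 4 6 7)

r' f' f' r' f'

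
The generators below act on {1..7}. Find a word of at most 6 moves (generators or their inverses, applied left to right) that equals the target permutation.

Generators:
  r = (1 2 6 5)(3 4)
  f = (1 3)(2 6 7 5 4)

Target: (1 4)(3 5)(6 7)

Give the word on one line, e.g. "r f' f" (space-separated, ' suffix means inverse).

r' r' r' f'

  after r': (1 5 6 2)(3 4)
  after r': (1 6)(2 5)
  after r': (1 2 6 5)(3 4)
  after f': (1 4)(3 5)(6 7)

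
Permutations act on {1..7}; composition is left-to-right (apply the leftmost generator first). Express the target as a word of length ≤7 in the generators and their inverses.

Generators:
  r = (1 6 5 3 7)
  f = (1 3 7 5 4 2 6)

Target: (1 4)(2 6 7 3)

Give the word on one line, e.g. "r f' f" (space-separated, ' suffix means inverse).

  after f': (1 6 2 4 5 7 3)
  after f': (1 2 5 3 6 4 7)
  after f': (1 4 3 2 7 6 5)
  after r: (1 4 7 5 6 3 2)
  after r: (1 4)(2 6 7 3)

f' f' f' r r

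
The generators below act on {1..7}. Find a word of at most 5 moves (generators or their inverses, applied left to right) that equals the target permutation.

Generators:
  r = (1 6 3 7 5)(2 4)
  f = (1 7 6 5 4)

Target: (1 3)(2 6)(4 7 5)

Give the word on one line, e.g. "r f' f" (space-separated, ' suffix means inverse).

r' f' r f f

  after r': (1 5 7 3 6)(2 4)
  after f': (1 6 4 2 5)(3 7)
  after r: (1 3 5 6 2)
  after f: (1 3 4)(2 7 6)
  after f: (1 3)(2 6)(4 7 5)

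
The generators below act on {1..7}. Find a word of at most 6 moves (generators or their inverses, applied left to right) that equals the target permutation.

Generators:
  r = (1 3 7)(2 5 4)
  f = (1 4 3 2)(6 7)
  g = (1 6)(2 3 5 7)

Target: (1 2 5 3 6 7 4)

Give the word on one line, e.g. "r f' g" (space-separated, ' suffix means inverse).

  after r': (1 7 3)(2 4 5)
  after g': (1 5 7 2 4 3 6)
  after r: (1 4 7 5)(3 6)
  after r: (1 2 5 3 6 7 4)

r' g' r r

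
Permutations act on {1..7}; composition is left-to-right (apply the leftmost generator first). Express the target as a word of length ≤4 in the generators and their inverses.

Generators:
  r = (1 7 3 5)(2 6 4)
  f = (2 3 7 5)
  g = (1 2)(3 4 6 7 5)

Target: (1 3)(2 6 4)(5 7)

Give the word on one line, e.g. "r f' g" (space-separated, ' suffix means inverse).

  after r': (1 5 3 7)(2 4 6)
  after r': (1 3)(2 6 4)(5 7)

r' r'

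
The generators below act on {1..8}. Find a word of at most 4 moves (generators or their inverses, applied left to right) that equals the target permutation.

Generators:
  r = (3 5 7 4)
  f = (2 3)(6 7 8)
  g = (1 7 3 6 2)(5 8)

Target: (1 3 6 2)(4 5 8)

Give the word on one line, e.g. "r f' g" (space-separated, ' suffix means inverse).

g r' r'

  after g: (1 7 3 6 2)(5 8)
  after r': (1 5 8 3 6 2)(4 7)
  after r': (1 3 6 2)(4 5 8)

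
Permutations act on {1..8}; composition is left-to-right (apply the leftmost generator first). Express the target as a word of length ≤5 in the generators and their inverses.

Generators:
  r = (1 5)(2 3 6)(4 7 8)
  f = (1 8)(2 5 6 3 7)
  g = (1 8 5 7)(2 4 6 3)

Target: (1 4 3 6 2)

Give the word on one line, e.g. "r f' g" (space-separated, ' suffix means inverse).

r f' f' r'

  after r: (1 5)(2 3 6)(4 7 8)
  after f': (1 2 6 7)(3 5 8 4)
  after f': (1 7 8 4 6 3 2 5)
  after r': (1 4 3 6 2)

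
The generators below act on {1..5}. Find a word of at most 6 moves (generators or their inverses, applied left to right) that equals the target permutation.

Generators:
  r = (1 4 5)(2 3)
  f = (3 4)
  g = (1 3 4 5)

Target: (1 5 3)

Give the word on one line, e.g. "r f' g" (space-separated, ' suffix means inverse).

  after f: (3 4)
  after r: (1 4 2 3 5)
  after r: (1 5 4 3)
  after f': (1 5 3)

f r r f'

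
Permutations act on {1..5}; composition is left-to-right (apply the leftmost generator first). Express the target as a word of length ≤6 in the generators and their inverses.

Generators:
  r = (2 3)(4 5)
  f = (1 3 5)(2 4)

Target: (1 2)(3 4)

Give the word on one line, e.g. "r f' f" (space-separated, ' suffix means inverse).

f' f' r f f

  after f': (1 5 3)(2 4)
  after f': (1 3 5)
  after r: (1 2 3 4 5)
  after f: (1 4)(2 5 3)
  after f: (1 2)(3 4)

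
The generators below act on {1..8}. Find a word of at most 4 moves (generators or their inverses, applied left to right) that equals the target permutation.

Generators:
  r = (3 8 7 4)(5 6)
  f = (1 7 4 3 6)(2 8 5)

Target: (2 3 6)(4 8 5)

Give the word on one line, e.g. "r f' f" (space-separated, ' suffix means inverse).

f f r' f'

  after f: (1 7 4 3 6)(2 8 5)
  after f: (1 4 6 7 3)(2 5 8)
  after r': (1 7 4 5 3)(2 6 8)
  after f': (2 3 6)(4 8 5)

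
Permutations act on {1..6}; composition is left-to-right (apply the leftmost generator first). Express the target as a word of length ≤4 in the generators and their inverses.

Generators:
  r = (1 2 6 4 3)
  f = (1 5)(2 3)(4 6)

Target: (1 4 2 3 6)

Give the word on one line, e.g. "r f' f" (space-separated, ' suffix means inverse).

r' r'

  after r': (1 3 4 6 2)
  after r': (1 4 2 3 6)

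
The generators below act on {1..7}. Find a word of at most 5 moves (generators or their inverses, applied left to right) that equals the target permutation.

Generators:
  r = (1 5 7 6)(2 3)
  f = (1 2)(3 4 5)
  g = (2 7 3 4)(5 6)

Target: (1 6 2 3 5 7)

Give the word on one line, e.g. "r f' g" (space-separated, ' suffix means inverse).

  after g': (2 4 3 7)(5 6)
  after g': (2 3)(4 7)
  after g': (2 7 3 4)(5 6)
  after r': (1 6)(2 5 7)(3 4)
  after f: (1 6 2 3 5 7)

g' g' g' r' f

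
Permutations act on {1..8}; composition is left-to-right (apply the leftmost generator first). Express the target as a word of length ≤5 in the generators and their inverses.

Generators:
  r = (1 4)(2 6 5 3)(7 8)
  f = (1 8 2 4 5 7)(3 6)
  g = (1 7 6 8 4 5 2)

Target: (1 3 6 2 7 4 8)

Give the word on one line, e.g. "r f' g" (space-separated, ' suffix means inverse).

  after r: (1 4)(2 6 5 3)(7 8)
  after r: (2 5)(3 6)
  after f': (1 7 5 8)(2 4)
  after g: (1 6 8 7 2 5 4)
  after f: (1 3 6 2 7 4 8)

r r f' g f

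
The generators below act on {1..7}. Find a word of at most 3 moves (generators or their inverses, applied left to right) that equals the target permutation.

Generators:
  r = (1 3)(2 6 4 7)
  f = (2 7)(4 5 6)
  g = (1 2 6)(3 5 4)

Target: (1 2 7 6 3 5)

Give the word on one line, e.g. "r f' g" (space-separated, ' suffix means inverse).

f g

  after f: (2 7)(4 5 6)
  after g: (1 2 7 6 3 5)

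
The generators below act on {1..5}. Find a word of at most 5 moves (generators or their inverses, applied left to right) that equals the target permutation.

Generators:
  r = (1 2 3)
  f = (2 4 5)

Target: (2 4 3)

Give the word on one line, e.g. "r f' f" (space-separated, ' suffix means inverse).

  after r': (1 3 2)
  after f': (1 3 5 4 2)
  after r: (3 5 4)
  after f: (2 4 3)

r' f' r f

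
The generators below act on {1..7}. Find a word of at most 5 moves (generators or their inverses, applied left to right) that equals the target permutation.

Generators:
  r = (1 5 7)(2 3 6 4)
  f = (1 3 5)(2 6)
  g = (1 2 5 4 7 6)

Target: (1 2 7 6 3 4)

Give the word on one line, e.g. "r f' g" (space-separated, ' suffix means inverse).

  after f': (1 5 3)(2 6)
  after r: (1 7)(2 4)(3 5 6)
  after f: (1 7 3)(2 4 6 5)
  after g': (1 4 7 3 6 2 5)
  after r: (1 2 7 6 3 4)

f' r f g' r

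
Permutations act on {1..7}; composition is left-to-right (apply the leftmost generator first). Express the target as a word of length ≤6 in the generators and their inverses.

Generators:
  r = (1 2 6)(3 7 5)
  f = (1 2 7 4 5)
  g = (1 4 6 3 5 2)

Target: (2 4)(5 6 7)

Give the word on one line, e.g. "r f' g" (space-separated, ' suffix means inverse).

g' r' f r'

  after g': (1 2 5 3 6 4)
  after r': (2 7 3)(4 6)
  after f: (1 2 4 6 5)(3 7)
  after r': (2 4)(5 6 7)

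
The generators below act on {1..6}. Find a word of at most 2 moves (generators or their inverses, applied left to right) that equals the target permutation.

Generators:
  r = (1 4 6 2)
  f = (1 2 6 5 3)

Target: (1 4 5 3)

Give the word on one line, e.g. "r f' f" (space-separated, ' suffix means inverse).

  after r: (1 4 6 2)
  after f: (1 4 5 3)

r f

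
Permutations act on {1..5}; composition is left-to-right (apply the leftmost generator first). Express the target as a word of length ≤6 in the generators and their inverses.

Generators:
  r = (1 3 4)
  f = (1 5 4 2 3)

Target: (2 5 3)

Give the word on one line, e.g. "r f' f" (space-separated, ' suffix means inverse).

r' f' r f r

  after r': (1 4 3)
  after f': (1 5)(2 4)
  after r: (1 5 3 4 2)
  after f: (1 4 3 2 5)
  after r: (2 5 3)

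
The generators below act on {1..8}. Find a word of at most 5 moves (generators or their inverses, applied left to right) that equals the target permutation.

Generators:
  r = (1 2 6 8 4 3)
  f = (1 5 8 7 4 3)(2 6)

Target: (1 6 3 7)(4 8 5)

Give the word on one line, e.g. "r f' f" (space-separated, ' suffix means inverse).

  after r: (1 2 6 8 4 3)
  after f: (1 6 7 4)(3 5 8)
  after f: (1 2 6 4 5 7 3 8)
  after f: (1 6 3 7)(4 8 5)

r f f f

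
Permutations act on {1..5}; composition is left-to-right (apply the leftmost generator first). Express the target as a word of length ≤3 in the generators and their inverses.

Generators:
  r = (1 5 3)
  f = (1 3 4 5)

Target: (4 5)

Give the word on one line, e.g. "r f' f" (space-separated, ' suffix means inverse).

r f

  after r: (1 5 3)
  after f: (4 5)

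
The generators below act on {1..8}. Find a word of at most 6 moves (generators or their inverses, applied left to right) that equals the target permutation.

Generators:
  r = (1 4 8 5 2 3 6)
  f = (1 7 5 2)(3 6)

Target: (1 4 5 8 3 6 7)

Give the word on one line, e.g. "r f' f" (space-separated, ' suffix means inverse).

f f r f r

  after f: (1 7 5 2)(3 6)
  after f: (1 5)(2 7)
  after r: (1 2 7 3 6)(4 8 5)
  after f: (2 5 4 8)(6 7)
  after r: (1 4 5 8 3 6 7)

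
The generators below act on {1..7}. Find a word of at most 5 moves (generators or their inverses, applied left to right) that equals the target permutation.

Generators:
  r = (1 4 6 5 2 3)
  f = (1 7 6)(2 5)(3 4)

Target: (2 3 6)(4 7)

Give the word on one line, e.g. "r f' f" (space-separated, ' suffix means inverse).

  after f': (1 6 7)(2 5)(3 4)
  after r: (1 5 3 6 7 4)
  after f: (1 2 5 4 7 3)
  after r: (1 3 4 7)(5 6)
  after r: (2 3 6)(4 7)

f' r f r r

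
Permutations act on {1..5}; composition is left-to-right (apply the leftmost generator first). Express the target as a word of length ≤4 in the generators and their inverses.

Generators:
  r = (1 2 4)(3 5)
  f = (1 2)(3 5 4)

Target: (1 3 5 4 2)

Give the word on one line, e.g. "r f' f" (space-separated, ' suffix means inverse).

r r f' f'

  after r: (1 2 4)(3 5)
  after r: (1 4 2)
  after f': (1 5 3 4)
  after f': (1 3 5 4 2)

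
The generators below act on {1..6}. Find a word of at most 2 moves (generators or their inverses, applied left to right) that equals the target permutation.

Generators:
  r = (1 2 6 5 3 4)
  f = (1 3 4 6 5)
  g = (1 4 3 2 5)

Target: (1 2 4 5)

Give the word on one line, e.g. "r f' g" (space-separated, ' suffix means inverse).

r f'

  after r: (1 2 6 5 3 4)
  after f': (1 2 4 5)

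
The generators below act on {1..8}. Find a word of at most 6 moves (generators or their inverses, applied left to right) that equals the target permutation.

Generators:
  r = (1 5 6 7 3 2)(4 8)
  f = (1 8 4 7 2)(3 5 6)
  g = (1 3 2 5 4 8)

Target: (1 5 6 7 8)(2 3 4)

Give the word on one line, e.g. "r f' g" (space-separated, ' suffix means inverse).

f r f r' f'

  after f: (1 8 4 7 2)(3 5 6)
  after r: (1 4 3 6 2 5 7)
  after f: (1 7 8 4 5 2 6)
  after r': (1 6 2 5 3 7 4)
  after f': (1 5 6 7 8)(2 3 4)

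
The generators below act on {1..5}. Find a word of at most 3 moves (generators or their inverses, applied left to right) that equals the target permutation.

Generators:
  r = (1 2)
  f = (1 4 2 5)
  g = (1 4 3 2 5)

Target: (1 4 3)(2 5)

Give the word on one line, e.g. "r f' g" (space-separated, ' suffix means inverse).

  after g: (1 4 3 2 5)
  after r': (1 4 3)(2 5)

g r'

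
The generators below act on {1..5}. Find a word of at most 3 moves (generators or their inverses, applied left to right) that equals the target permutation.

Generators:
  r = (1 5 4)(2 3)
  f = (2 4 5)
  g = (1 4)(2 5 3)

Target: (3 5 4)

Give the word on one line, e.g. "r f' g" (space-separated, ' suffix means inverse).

  after r': (1 4 5)(2 3)
  after g: (3 5 4)

r' g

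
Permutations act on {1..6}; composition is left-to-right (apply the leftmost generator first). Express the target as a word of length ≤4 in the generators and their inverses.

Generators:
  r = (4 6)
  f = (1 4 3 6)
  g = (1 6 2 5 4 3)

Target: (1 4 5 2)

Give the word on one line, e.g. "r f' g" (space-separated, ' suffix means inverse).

  after g': (1 3 4 5 2 6)
  after f: (1 6 4 5 2)
  after r: (1 4 5 2)

g' f r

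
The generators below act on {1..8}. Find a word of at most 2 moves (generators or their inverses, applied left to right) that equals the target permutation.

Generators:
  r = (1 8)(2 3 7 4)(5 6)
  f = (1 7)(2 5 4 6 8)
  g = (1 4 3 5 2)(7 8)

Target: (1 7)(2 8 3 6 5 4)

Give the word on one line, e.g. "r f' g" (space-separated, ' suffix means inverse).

g r'

  after g: (1 4 3 5 2)(7 8)
  after r': (1 7)(2 8 3 6 5 4)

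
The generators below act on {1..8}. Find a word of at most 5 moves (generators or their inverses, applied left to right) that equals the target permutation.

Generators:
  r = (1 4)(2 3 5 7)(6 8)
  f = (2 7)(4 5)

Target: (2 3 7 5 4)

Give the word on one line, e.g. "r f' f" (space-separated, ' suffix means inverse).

f r' r'

  after f: (2 7)(4 5)
  after r': (1 4 3 2 5)(6 8)
  after r': (2 3 7 5 4)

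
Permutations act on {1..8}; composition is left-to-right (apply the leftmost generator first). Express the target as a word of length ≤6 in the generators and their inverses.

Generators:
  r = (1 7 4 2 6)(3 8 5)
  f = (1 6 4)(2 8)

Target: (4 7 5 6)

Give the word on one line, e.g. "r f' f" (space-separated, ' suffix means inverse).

  after r: (1 7 4 2 6)(3 8 5)
  after r: (1 4 6 7 2)(3 5 8)
  after f': (1 6 7 8 3 5 2 4)
  after r: (4 7 5 6)

r r f' r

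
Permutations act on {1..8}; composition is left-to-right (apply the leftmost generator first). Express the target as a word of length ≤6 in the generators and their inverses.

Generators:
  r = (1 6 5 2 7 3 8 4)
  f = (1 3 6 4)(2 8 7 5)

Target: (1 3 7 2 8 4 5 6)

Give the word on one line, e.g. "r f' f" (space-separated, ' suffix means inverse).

f f r' f

  after f: (1 3 6 4)(2 8 7 5)
  after f: (1 6)(2 7)(3 4)(5 8)
  after r': (3 8 6 4 7 5)
  after f: (1 3 7 2 8 4 5 6)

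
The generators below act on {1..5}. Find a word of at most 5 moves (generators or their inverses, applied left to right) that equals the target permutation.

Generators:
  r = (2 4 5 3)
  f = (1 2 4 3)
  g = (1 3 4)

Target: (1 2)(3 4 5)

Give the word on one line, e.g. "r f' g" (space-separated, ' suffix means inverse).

  after f: (1 2 4 3)
  after f: (1 4)(2 3)
  after g: (2 4 3)
  after g: (1 3 2)
  after r: (1 2)(3 4 5)

f f g g r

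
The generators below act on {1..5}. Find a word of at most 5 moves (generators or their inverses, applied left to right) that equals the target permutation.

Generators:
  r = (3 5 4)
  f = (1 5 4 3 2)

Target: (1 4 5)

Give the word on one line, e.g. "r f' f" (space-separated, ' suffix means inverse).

  after f: (1 5 4 3 2)
  after r': (1 3 2)
  after f': (1 4 5)

f r' f'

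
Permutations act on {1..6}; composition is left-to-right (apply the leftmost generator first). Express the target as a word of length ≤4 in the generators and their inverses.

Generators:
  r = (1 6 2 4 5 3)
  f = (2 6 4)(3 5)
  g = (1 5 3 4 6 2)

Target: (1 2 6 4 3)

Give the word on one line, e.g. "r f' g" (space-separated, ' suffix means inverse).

  after r: (1 6 2 4 5 3)
  after f': (1 2 6 4 3)

r f'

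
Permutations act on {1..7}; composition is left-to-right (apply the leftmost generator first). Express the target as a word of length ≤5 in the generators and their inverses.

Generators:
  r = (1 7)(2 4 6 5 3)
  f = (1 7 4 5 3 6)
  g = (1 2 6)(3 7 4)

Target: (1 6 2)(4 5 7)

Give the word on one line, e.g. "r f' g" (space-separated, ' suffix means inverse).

r' g r

  after r': (1 7)(2 3 5 6 4)
  after g: (1 4 6 3 5)(2 7)
  after r: (1 6 2)(4 5 7)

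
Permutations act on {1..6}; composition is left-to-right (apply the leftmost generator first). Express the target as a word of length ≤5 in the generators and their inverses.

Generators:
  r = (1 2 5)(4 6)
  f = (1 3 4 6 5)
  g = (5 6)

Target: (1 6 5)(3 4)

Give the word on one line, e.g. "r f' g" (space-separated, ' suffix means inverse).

  after r': (1 5 2)(4 6)
  after g: (1 6 4 5 2)
  after r: (1 4)
  after f: (1 6 5)(3 4)

r' g r f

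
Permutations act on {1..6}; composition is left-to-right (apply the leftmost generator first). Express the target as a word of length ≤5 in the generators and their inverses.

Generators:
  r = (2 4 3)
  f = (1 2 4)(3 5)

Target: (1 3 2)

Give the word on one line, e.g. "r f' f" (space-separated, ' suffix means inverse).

f f r

  after f: (1 2 4)(3 5)
  after f: (1 4 2)
  after r: (1 3 2)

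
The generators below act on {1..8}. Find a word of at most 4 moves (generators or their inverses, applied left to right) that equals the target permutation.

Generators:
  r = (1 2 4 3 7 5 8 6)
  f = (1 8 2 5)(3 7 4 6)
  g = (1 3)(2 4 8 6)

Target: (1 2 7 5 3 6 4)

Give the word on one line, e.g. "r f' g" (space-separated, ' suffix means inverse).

  after g': (1 3)(2 6 8 4)
  after f': (1 6)(2 4 8 7 3 5)
  after r: (2 3 8 5 4 6)
  after r: (1 2 7 5 3 6 4)

g' f' r r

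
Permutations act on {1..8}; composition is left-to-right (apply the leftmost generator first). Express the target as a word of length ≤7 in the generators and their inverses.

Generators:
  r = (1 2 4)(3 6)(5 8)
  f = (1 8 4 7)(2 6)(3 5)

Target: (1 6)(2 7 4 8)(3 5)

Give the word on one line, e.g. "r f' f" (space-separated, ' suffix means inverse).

r' r' f r r

  after r': (1 4 2)(3 6)(5 8)
  after r': (1 2 4)
  after f: (1 6 2 7)(3 5)(4 8)
  after r: (1 3 8)(2 7)(4 5 6)
  after r: (1 6)(2 7 4 8)(3 5)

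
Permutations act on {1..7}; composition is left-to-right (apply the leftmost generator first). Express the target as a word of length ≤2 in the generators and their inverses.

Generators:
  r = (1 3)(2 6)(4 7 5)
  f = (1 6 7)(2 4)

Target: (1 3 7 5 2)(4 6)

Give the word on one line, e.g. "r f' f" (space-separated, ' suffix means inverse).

  after r: (1 3)(2 6)(4 7 5)
  after f': (1 3 7 5 2)(4 6)

r f'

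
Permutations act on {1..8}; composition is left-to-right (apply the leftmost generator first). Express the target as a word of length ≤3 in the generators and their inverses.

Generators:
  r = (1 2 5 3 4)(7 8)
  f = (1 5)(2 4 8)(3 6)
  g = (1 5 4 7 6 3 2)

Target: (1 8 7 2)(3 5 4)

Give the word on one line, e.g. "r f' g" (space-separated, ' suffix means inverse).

r' f' f'

  after r': (1 4 3 5 2)(7 8)
  after f': (1 2 5 8 7 4 6 3)
  after f': (1 8 7 2)(3 5 4)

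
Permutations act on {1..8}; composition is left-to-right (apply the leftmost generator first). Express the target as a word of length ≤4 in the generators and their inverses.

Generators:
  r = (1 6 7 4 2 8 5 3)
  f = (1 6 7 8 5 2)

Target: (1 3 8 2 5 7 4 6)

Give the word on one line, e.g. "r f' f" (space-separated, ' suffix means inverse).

f r' r'

  after f: (1 6 7 8 5 2)
  after r': (2 3 5 4 7)
  after r': (1 3 8 2 5 7 4 6)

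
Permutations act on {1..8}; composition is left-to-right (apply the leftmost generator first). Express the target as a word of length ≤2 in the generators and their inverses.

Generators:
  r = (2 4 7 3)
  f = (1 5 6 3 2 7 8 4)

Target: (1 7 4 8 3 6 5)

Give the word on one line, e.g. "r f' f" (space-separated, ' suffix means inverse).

f' r

  after f': (1 4 8 7 2 3 6 5)
  after r: (1 7 4 8 3 6 5)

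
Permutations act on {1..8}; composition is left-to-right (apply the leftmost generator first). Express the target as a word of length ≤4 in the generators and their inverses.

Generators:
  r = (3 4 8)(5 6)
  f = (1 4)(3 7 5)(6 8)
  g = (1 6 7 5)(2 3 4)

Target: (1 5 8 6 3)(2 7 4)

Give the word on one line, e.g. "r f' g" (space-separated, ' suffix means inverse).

  after g': (1 5 7 6)(2 4 3)
  after g': (1 7)(2 3 4)(5 6)
  after f: (1 5 8 6 3)(2 7 4)

g' g' f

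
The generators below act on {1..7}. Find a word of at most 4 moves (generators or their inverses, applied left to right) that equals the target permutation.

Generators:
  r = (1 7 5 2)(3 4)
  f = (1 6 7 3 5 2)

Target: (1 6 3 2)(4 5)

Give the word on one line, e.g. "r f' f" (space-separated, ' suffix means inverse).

f' r f

  after f': (1 2 5 3 7 6)
  after r: (3 5 4)(6 7)
  after f: (1 6 3 2)(4 5)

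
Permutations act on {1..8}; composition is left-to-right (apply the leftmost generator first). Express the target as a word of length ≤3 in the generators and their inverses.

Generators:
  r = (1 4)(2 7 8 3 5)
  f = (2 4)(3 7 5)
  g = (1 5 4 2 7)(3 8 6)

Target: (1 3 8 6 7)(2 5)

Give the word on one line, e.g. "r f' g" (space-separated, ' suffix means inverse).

g f

  after g: (1 5 4 2 7)(3 8 6)
  after f: (1 3 8 6 7)(2 5)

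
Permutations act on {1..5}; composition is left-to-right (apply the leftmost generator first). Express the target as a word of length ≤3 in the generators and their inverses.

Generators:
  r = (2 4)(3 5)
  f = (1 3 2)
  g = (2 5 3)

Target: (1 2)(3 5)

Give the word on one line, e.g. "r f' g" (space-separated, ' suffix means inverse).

  after f: (1 3 2)
  after g: (1 2)(3 5)

f g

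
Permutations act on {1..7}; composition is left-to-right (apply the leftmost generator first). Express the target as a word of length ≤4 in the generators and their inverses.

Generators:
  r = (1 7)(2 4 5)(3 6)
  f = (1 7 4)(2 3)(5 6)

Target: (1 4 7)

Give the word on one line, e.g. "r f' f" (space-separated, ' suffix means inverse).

  after f: (1 7 4)(2 3)(5 6)
  after f: (1 4 7)

f f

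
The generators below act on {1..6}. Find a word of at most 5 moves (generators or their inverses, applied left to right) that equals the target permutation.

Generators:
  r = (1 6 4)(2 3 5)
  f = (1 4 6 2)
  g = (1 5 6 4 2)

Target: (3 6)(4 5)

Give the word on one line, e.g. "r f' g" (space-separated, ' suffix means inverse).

  after f: (1 4 6 2)
  after r: (2 6 3 5)
  after g: (1 5)(2 4)(3 6)
  after f': (1 5 2)(3 4 6)
  after g': (3 6)(4 5)

f r g f' g'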